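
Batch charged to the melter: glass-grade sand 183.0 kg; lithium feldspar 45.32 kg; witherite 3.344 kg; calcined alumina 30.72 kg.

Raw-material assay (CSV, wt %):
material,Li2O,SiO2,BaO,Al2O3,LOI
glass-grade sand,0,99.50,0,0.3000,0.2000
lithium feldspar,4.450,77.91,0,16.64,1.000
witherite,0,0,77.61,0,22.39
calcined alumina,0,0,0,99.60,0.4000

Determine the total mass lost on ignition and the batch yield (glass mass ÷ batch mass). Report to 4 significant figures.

LOI loss = 1.691 kg; glass = 260.7 kg; yield = 99.36%

Mid-chain values are printed (rounded to 4 significant figures) on the page; all arithmetic maintains full float precision from first step to last — exactly one rounding is applied to each reported value; derived quantities are recomputed at full precision (four oxide percentages, yield, the totals, glass mass, ignition loss) from the batch weights at 260.7 kg of glass, as given in the question or the answer.
Loss on ignition, line by line:
  glass-grade sand: 183.0 × 0.002000 = 0.3660 kg
  lithium feldspar: 45.32 × 0.01000 = 0.4532 kg
  witherite: 3.344 × 0.2239 = 0.7487 kg
  calcined alumina: 30.72 × 0.004000 = 0.1229 kg
Total LOI = 1.691 kg
Glass = batch − LOI = 262.4 − 1.691 = 260.7 kg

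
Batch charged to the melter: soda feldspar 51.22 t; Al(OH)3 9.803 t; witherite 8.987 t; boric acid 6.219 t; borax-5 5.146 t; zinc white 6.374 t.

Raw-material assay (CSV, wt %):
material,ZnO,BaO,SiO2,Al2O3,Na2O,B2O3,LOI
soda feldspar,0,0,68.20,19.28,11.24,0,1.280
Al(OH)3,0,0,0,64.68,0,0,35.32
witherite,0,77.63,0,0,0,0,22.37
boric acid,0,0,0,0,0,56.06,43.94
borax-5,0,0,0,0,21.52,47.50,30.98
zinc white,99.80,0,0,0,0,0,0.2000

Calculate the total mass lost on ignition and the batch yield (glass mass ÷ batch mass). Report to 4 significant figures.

LOI loss = 10.47 t; glass = 77.28 t; yield = 88.07%

The whole derivation keeps full float precision all the way through — intermediates are shown (rounded to four significant digits) in the printout. Each reported result is rounded just once. Derived quantities are recomputed from the batch weights for 77.28 t of glass at full float precision (totals, the six compositions, net glass mass, ignition loss, yield) as they appear in the problem or answer text.
LOI of each material in turn:
  soda feldspar: 51.22 × 0.01280 = 0.6556 t
  Al(OH)3: 9.803 × 0.3532 = 3.462 t
  witherite: 8.987 × 0.2237 = 2.010 t
  boric acid: 6.219 × 0.4394 = 2.733 t
  borax-5: 5.146 × 0.3098 = 1.594 t
  zinc white: 6.374 × 0.002000 = 0.01275 t
Total LOI = 10.47 t
Glass = batch − LOI = 87.75 − 10.47 = 77.28 t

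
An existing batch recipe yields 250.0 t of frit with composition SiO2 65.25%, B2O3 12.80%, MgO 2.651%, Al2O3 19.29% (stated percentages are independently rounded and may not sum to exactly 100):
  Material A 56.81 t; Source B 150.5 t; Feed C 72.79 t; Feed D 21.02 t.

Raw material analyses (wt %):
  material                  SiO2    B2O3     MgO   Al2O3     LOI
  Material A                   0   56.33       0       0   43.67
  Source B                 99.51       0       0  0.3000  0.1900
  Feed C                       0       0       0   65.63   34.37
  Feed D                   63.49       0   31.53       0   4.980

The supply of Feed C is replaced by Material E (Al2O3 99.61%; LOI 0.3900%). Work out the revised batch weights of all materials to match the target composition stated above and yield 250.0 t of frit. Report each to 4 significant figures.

Revised batch per 250.0 t frit:
  Material A: 56.81 t
  Source B: 150.5 t
  Material E: 47.96 t
  Feed D: 21.02 t
Total batch = 276.3 t; LOI loss = 26.33 t

Working values are displayed rounded off to 4 significant digits as written. The working math keeps exact precision in all steps. Exactly one rounding is applied to each reported value; the derived quantities (four oxide percentages, the yield, LOI, the totals, net glass mass) are carried starting from the weights on 250.0 t of glass in full precision, as quoted within problem or answer.
Target oxide masses per 250.0 t frit:
  SiO2: 65.25% × 250.0 = 163.1 t
  B2O3: 12.80% × 250.0 = 32.00 t
  MgO: 2.651% × 250.0 = 6.628 t
  Al2O3: 19.29% × 250.0 = 48.22 t
Sums-versus-targets review on the weights just shown, on the stated basis (summed amounts equal target values inside rounding margins):
  SiO2: 150.5·0.9951 + 21.02·0.6349 = 163.1 t (target 163.1 t)
  B2O3: 56.81·0.5633 = 32.00 t (target 32.00 t)
  MgO: 21.02·0.3153 = 6.628 t (target 6.628 t)
  Al2O3: 150.5·0.003000 + 47.96·0.9961 = 48.22 t (target 48.22 t)
Auditing the glass mass value: total batch − LOI = 250.0 t (the targets, summed, come to 250.0 t; versus the stated basis of 250.0 t — rounding explains the deltas).
Summing the batch: Σ batch = 276.3 t; LOI removed, Σ of batch·LOI: 26.33 t; as yield: glass ÷ batch → 90.47%.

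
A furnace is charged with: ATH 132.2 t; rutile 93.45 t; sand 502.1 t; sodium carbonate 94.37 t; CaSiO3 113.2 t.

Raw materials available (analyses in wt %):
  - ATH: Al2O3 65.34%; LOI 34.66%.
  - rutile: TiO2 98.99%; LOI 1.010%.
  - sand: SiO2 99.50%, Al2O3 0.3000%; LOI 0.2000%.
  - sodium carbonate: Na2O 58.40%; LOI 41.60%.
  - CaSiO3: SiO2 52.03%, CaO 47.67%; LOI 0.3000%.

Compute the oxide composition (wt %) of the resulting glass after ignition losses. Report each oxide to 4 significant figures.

All internal work runs at full precision end to end; the intermediate values are shown rounded to four significant figures within the worked lines — every reported result is rounded once only — the derived quantities, including five oxide percentages, LOI, net glass mass, totals, yield, are re-derived from the weighed amounts on 848.0 t of glass at full float precision, exactly as printed in problem or answer.
Oxide-by-oxide delivered mass:
  SiO2: 502.1·0.9950 + 113.2·0.5203 = 558.5 t
  Al2O3: 132.2·0.6534 + 502.1·0.003000 = 87.89 t
  Na2O: 94.37·0.5840 = 55.11 t
  TiO2: 93.45·0.9899 = 92.51 t
  CaO: 113.2·0.4767 = 53.96 t
LOI: 132.2·0.3466 + 93.45·0.01010 + 502.1·0.002000 + 94.37·0.4160 + 113.2·0.003000 = 87.37 t
Net of LOI, the glass mass = 935.3 − 87.37 = 848.0 t (= Σ oxide masses)
wt % = 100 × oxide mass / glass mass

Glass mass = 848.0 t (batch 935.3 − LOI 87.37).
Composition: SiO2 65.86%, Al2O3 10.36%, Na2O 6.499%, TiO2 10.91%, CaO 6.364%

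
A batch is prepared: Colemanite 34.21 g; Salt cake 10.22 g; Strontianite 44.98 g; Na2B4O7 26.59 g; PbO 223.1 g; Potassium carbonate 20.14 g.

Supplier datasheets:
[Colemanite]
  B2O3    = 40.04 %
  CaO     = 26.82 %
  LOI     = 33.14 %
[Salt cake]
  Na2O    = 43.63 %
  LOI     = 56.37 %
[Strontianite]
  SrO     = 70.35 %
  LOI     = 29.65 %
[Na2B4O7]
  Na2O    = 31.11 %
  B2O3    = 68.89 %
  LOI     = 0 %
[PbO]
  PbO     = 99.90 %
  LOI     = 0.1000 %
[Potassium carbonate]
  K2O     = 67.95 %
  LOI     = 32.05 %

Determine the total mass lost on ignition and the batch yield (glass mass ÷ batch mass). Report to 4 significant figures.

The working math runs at full float precision at each step. Rounding to four significant figures extends to each working value as shown — every reported value sees exactly one rounding. Derived quantities, including totals, six oxide percentages, yield, LOI, glass mass, are recomputed using the weight values at 322.1 g of glass at full precision, as they appear in the question or the answer.
Material-by-material LOI:
  Colemanite: 34.21 × 0.3314 = 11.34 g
  Salt cake: 10.22 × 0.5637 = 5.761 g
  Strontianite: 44.98 × 0.2965 = 13.34 g
  Na2B4O7: 26.59 × 0 = 0 g
  PbO: 223.1 × 0.001000 = 0.2231 g
  Potassium carbonate: 20.14 × 0.3205 = 6.455 g
Total LOI = 37.11 g
Glass = batch − LOI = 359.2 − 37.11 = 322.1 g

LOI loss = 37.11 g; glass = 322.1 g; yield = 89.67%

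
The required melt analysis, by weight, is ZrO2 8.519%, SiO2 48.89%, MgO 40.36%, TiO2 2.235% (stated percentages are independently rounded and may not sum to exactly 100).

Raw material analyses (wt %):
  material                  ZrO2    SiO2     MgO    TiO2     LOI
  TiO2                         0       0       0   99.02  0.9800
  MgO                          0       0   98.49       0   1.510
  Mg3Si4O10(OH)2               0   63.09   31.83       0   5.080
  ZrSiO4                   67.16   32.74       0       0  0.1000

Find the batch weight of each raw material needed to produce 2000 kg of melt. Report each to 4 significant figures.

Batch per 2000 kg melt:
  TiO2: 45.14 kg
  MgO: 361.2 kg
  Mg3Si4O10(OH)2: 1418 kg
  ZrSiO4: 253.7 kg
Total batch = 2078 kg; LOI loss = 78.18 kg; yield = 96.24%

Every computation holds full precision all the way through; mid-chain values are shown, with 4-significant-figure rounding, on the page; each reported figure takes a single rounding; the derived quantities (totals, the yield, the four compositions, glass mass, LOI) are computed at full precision from the weighed amounts on 2000 kg of glass as set out in question or answer.
Per-oxide target masses for 2000 kg melt:
  ZrO2: 8.519% × 2000 = 170.4 kg
  SiO2: 48.89% × 2000 = 977.8 kg
  MgO: 40.36% × 2000 = 807.2 kg
  TiO2: 2.235% × 2000 = 44.70 kg
Verifying the oxide balance applying the batch weights above, for the quoted basis mass (sum by sum, the targets are met up to rounding of the answer):
  ZrO2: 253.7·0.6716 = 170.4 kg (target 170.4 kg)
  SiO2: 1418·0.6309 + 253.7·0.3274 = 977.7 kg (target 977.8 kg)
  MgO: 361.2·0.9849 + 1418·0.3183 = 807.1 kg (target 807.2 kg)
  TiO2: 45.14·0.9902 = 44.70 kg (target 44.70 kg)
Glass-mass bookkeeping: total charge less LOI = 2000 kg (oxide target masses add up to 2000 kg; against the stated basis, 2000 kg — gaps are rounding artifacts).
Adding the batch up: Σ batch = 2078 kg; the LOI term Σ batch·LOI equals 78.18 kg; the yield ratio, glass ÷ batch: 96.24%.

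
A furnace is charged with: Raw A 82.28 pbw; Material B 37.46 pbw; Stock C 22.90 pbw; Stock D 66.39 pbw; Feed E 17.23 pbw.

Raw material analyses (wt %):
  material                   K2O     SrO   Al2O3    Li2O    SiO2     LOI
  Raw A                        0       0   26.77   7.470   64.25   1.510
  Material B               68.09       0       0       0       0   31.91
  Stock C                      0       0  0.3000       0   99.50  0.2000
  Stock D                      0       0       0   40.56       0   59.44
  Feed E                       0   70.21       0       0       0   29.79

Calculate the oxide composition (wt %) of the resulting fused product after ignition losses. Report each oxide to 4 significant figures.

Glass mass = 168.4 pbw (batch 226.3 − LOI 57.84).
Composition: K2O 15.14%, SrO 7.183%, Al2O3 13.12%, Li2O 19.64%, SiO2 44.92%

Full precision is held from first step to last — values along the way appear (rounded to four significant figures) when written out; every reported result is rounded a single time — the derived quantities are computed in full precision (ignition loss, five oxide percentages, totals, the yield, glass mass) using the weight values for 168.4 pbw of glass as written in the problem or the answer.
What the batch supplies per oxide:
  K2O: 37.46·0.6809 = 25.51 pbw
  SrO: 17.23·0.7021 = 12.10 pbw
  Al2O3: 82.28·0.2677 + 22.90·0.003000 = 22.10 pbw
  Li2O: 82.28·0.07470 + 66.39·0.4056 = 33.07 pbw
  SiO2: 82.28·0.6425 + 22.90·0.9950 = 75.65 pbw
LOI: 82.28·0.01510 + 37.46·0.3191 + 22.90·0.002000 + 66.39·0.5944 + 17.23·0.2979 = 57.84 pbw
Resulting glass, batch − LOI: 226.3 − 57.84 = 168.4 pbw (= the summed oxide contributions)
wt %: oxide over glass, times 100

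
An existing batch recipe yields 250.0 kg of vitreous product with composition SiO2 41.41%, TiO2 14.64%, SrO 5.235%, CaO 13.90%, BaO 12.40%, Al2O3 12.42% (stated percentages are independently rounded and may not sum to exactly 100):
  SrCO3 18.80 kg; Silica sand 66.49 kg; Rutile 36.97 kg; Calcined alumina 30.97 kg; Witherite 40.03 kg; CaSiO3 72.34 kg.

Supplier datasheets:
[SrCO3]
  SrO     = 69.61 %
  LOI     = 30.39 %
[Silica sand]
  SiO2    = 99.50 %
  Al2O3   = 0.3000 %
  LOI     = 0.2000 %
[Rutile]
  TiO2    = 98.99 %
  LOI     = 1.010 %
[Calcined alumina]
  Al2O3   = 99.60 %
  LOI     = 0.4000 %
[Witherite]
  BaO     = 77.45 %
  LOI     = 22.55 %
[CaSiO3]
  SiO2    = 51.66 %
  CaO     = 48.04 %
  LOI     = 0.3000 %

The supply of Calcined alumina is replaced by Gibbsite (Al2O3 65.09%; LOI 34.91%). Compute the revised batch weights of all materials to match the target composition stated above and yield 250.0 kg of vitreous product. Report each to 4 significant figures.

Revised batch per 250.0 kg vitreous product:
  SrCO3: 18.80 kg
  Silica sand: 66.49 kg
  Rutile: 36.97 kg
  Gibbsite: 47.40 kg
  Witherite: 40.03 kg
  CaSiO3: 72.34 kg
Total batch = 282.0 kg; LOI loss = 32.01 kg

All arithmetic holds full float precision at all times — values along the way appear, rounded to 4 significant figures, when written out — a single rounding completes every reported value; all derived quantities, including yield, LOI, six oxide percentages, net glass mass, the totals, are carried using the weight values on 250.0 kg of glass in full precision, as written in question or answer.
Per-oxide target masses for 250.0 kg vitreous product:
  SiO2: 41.41% × 250.0 = 103.5 kg
  TiO2: 14.64% × 250.0 = 36.60 kg
  SrO: 5.235% × 250.0 = 13.09 kg
  CaO: 13.90% × 250.0 = 34.75 kg
  BaO: 12.40% × 250.0 = 31.00 kg
  Al2O3: 12.42% × 250.0 = 31.05 kg
A balance pass over the oxides, applying the batch weights above, relative to the basis at hand (summed amounts equal target values inside rounding margins):
  SiO2: 66.49·0.9950 + 72.34·0.5166 = 103.5 kg (target 103.5 kg)
  TiO2: 36.97·0.9899 = 36.60 kg (target 36.60 kg)
  SrO: 18.80·0.6961 = 13.09 kg (target 13.09 kg)
  CaO: 72.34·0.4804 = 34.75 kg (target 34.75 kg)
  BaO: 40.03·0.7745 = 31.00 kg (target 31.00 kg)
  Al2O3: 66.49·0.003000 + 47.40·0.6509 = 31.05 kg (target 31.05 kg)
Consistency of the glass mass: net batch after ignition = 250.0 kg (summing oxide targets gives 250.0 kg; with the basis standing at 250.0 kg — differing by rounding only).
Batch total: Σ batch = 282.0 kg; Σ batch·LOI gives LOI loss = 32.01 kg; yield: glass divided by total = 88.65%.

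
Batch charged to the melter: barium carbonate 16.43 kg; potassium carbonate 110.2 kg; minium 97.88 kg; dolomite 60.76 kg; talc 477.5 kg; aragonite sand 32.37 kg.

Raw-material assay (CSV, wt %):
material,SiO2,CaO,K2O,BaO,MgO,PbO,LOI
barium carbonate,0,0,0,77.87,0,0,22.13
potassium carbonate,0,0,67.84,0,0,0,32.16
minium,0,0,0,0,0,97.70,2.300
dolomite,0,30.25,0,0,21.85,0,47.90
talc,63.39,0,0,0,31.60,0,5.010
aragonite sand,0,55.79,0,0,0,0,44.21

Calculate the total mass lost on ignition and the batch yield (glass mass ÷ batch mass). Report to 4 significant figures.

LOI loss = 108.7 kg; glass = 686.5 kg; yield = 86.33%

All arithmetic runs at exact precision from start to finish — intermediates are printed, with 4-significant-figure rounding, alongside each step — every reported value takes a single rounding. All derived quantities (totals, net glass mass, six oxide percentages, LOI, the yield) are re-derived in full precision starting from the weights on 686.5 kg of glass as they appear in the question or the answer.
Each material's LOI contribution:
  barium carbonate: 16.43 × 0.2213 = 3.636 kg
  potassium carbonate: 110.2 × 0.3216 = 35.44 kg
  minium: 97.88 × 0.02300 = 2.251 kg
  dolomite: 60.76 × 0.4790 = 29.10 kg
  talc: 477.5 × 0.05010 = 23.92 kg
  aragonite sand: 32.37 × 0.4421 = 14.31 kg
Total LOI = 108.7 kg
Glass = batch − LOI = 795.1 − 108.7 = 686.5 kg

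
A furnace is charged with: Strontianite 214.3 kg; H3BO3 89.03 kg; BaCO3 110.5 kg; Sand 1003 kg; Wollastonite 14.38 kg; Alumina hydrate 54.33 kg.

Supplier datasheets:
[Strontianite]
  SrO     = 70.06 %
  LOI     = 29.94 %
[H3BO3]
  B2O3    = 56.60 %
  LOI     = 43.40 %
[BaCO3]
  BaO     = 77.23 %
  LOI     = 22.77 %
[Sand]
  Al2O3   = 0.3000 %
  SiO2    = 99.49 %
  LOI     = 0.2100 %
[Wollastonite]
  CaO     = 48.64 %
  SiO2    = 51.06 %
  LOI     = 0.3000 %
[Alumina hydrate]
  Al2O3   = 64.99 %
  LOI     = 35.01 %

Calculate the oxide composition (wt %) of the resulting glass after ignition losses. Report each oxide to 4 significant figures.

In-progress results are printed rounded to 4 significant figures on the page; full float precision is held in all steps; every reported number includes exactly one rounding; all derived quantities are computed from the batch weights at 1336 kg of glass at full precision (the yield, the six compositions, LOI, glass mass, totals), exactly as shown in problem or answer.
What the batch supplies per oxide:
  SrO: 214.3·0.7006 = 150.1 kg
  Al2O3: 1003·0.003000 + 54.33·0.6499 = 38.32 kg
  CaO: 14.38·0.4864 = 6.994 kg
  BaO: 110.5·0.7723 = 85.34 kg
  SiO2: 1003·0.9949 + 14.38·0.5106 = 1005 kg
  B2O3: 89.03·0.5660 = 50.39 kg
LOI: 214.3·0.2994 + 89.03·0.4340 + 110.5·0.2277 + 1003·0.002100 + 14.38·0.003000 + 54.33·0.3501 = 149.1 kg
The glass mass, total less LOI, = 1486 − 149.1 = 1336 kg (the oxide masses sum to this)
each oxide over glass, ×100, is wt %

Glass mass = 1336 kg (batch 1486 − LOI 149.1).
Composition: SrO 11.23%, Al2O3 2.867%, CaO 0.5234%, BaO 6.386%, SiO2 75.22%, B2O3 3.771%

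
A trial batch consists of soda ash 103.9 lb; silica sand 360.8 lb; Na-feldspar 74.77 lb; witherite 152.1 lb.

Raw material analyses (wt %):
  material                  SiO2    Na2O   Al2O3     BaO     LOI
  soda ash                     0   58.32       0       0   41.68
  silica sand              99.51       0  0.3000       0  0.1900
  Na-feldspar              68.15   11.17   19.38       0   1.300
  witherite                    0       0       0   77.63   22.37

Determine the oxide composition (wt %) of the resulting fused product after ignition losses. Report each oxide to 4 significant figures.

Glass mass = 612.6 lb (batch 691.6 − LOI 78.99).
Composition: SiO2 66.93%, Na2O 11.26%, Al2O3 2.542%, BaO 19.28%

In-progress results are printed, rounded to 4 significant digits, across the worked steps. The whole derivation holds full precision at every stage. A single rounding finalizes every reported value. The derived quantities are rebuilt from the weighed amounts at 612.6 lb of glass in exact precision (LOI, yield, glass mass, totals, four oxide percentages), as given in either problem or answer.
Per-oxide mass from batch:
  SiO2: 360.8·0.9951 + 74.77·0.6815 = 410.0 lb
  Na2O: 103.9·0.5832 + 74.77·0.1117 = 68.95 lb
  Al2O3: 360.8·0.003000 + 74.77·0.1938 = 15.57 lb
  BaO: 152.1·0.7763 = 118.1 lb
LOI: 103.9·0.4168 + 360.8·0.001900 + 74.77·0.01300 + 152.1·0.2237 = 78.99 lb
Net of LOI, the glass mass = 691.6 − 78.99 = 612.6 lb (consistent with Σ oxide mass)
each oxide over glass, ×100, is wt %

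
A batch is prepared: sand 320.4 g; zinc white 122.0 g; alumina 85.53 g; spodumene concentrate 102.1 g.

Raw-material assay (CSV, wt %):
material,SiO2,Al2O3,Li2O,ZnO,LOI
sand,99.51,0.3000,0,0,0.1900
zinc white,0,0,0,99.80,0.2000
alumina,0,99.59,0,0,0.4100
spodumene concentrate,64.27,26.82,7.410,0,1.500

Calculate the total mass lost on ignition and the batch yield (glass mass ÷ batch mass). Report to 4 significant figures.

Mid-chain values are displayed rounded to four significant figures in the working — every computation keeps full precision in every operation. A single rounding produces each reported result; derived quantities are re-derived at full float precision (ignition loss, the totals, net glass mass, four oxide percentages, the yield) using the weight values per 627.3 g of glass precisely as stated by either problem or answer.
Ignition loss by material:
  sand: 320.4 × 0.001900 = 0.6088 g
  zinc white: 122.0 × 0.002000 = 0.2440 g
  alumina: 85.53 × 0.004100 = 0.3507 g
  spodumene concentrate: 102.1 × 0.01500 = 1.531 g
Total LOI = 2.735 g
Glass = batch − LOI = 630.0 − 2.735 = 627.3 g

LOI loss = 2.735 g; glass = 627.3 g; yield = 99.57%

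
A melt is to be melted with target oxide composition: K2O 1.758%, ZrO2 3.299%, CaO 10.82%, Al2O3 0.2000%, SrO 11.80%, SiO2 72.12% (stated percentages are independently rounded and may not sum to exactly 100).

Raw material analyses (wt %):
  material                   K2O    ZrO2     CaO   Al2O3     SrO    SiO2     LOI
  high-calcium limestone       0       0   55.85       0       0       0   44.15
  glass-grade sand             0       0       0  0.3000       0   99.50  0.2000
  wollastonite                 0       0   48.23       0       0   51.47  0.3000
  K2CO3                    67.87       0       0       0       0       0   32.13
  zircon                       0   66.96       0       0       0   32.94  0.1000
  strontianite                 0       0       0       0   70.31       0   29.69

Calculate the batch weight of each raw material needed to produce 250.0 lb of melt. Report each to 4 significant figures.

In-progress results are displayed, rounded to four significant digits, when written out. All internal work holds exact precision at every stage. A single rounding produces every reported value — all derived quantities, which include totals, ignition loss, six oxide percentages, net glass mass, yield, are re-derived in full precision, as quoted within either problem or answer, from the weighed amounts for 250.0 lb of glass.
The oxide mass targets at 250.0 lb melt:
  K2O: 1.758% × 250.0 = 4.395 lb
  ZrO2: 3.299% × 250.0 = 8.248 lb
  CaO: 10.82% × 250.0 = 27.05 lb
  Al2O3: 0.2000% × 250.0 = 0.5000 lb
  SrO: 11.80% × 250.0 = 29.50 lb
  SiO2: 72.12% × 250.0 = 180.3 lb
Verifying the oxide balance on the weights just shown, per the basis as stated (each sum matches its target mass exact up to rounding of places):
  K2O: 6.476·0.6787 = 4.395 lb (target 4.395 lb)
  ZrO2: 12.32·0.6696 = 8.249 lb (target 8.248 lb)
  CaO: 30.97·0.5585 + 20.22·0.4823 = 27.05 lb (target 27.05 lb)
  Al2O3: 166.7·0.003000 = 0.5001 lb (target 0.5000 lb)
  SrO: 41.96·0.7031 = 29.50 lb (target 29.50 lb)
  SiO2: 166.7·0.9950 + 20.22·0.5147 + 12.32·0.3294 = 180.3 lb (target 180.3 lb)
The glass-mass cross-check: total batch − LOI = 250.0 lb (summing oxide targets gives 250.0 lb; stated basis 250.0 lb — any gap is answer rounding).
Whole-batch sum: Σ batch = 278.6 lb; loss to ignition Σ batch·LOI = 28.62 lb; glass ÷ batch gives a yield of 89.73%.

Batch per 250.0 lb melt:
  high-calcium limestone: 30.97 lb
  glass-grade sand: 166.7 lb
  wollastonite: 20.22 lb
  K2CO3: 6.476 lb
  zircon: 12.32 lb
  strontianite: 41.96 lb
Total batch = 278.6 lb; LOI loss = 28.62 lb; yield = 89.73%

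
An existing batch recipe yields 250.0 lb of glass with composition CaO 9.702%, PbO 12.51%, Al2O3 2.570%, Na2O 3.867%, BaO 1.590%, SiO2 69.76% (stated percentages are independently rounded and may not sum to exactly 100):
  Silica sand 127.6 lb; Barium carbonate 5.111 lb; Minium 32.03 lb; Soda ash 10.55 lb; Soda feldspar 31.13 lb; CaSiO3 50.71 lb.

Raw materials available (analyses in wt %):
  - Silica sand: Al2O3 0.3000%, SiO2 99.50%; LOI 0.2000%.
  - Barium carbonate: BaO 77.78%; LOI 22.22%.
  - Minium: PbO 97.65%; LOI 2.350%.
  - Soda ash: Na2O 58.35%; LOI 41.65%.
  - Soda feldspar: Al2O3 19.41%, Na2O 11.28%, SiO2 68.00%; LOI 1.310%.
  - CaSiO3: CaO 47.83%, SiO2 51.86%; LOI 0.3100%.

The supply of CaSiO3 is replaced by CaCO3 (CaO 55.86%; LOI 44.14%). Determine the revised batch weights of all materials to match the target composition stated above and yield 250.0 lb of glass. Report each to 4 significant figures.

Revised batch per 250.0 lb glass:
  Silica sand: 154.3 lb
  Barium carbonate: 5.111 lb
  Minium: 32.03 lb
  Soda ash: 10.63 lb
  Soda feldspar: 30.72 lb
  CaCO3: 43.42 lb
Total batch = 276.2 lb; LOI loss = 26.19 lb

Working values are printed with 4-significant-digit rounding at each printed step — every computation runs at full float precision at all times — exactly one rounding lands on each reported figure — derived quantities (net glass mass, the six compositions, the totals, the yield, ignition loss) are rebuilt starting from the weights per 250.0 lb of glass in full float precision, precisely as stated by question or answer.
The oxide mass targets at 250.0 lb glass:
  CaO: 9.702% × 250.0 = 24.26 lb
  PbO: 12.51% × 250.0 = 31.28 lb
  Al2O3: 2.570% × 250.0 = 6.425 lb
  Na2O: 3.867% × 250.0 = 9.668 lb
  BaO: 1.590% × 250.0 = 3.975 lb
  SiO2: 69.76% × 250.0 = 174.4 lb
Oxide-by-oxide audit applying the batch weights above, against the basis in use (summed amounts equal target values net of answer rounding effects):
  CaO: 43.42·0.5586 = 24.25 lb (target 24.26 lb)
  PbO: 32.03·0.9765 = 31.28 lb (target 31.28 lb)
  Al2O3: 154.3·0.003000 + 30.72·0.1941 = 6.426 lb (target 6.425 lb)
  Na2O: 10.63·0.5835 + 30.72·0.1128 = 9.668 lb (target 9.668 lb)
  BaO: 5.111·0.7778 = 3.975 lb (target 3.975 lb)
  SiO2: 154.3·0.9950 + 30.72·0.6800 = 174.4 lb (target 174.4 lb)
Mass balance on the glass: the batch minus its LOI: 250.0 lb (the Σ of target masses is 250.0 lb; stated basis 250.0 lb — differing by rounding only).
Batch grand total — Σ batch = 276.2 lb; LOI removed, Σ of batch·LOI: 26.19 lb; the yield ratio, glass ÷ batch: 90.52%.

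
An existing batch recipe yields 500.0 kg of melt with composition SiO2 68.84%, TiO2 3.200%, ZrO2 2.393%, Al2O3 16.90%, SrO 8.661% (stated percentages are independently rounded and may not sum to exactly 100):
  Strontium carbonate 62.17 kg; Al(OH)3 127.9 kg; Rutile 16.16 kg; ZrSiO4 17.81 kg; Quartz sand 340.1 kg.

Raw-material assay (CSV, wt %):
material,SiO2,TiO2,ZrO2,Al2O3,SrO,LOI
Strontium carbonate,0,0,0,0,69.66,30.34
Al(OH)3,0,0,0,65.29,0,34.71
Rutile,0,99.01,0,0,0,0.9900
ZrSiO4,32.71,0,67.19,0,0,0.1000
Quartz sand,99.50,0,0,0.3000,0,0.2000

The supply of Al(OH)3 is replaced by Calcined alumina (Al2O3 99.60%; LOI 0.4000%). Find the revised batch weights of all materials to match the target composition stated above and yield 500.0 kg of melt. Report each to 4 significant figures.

Revised batch per 500.0 kg melt:
  Strontium carbonate: 62.17 kg
  Calcined alumina: 83.82 kg
  Rutile: 16.16 kg
  ZrSiO4: 17.81 kg
  Quartz sand: 340.1 kg
Total batch = 520.1 kg; LOI loss = 20.06 kg

All internal work keeps full float precision at each step. The intermediate values are displayed (rounded to four significant figures) as written; exactly one rounding goes into each reported value; the derived quantities (the five compositions, glass mass, LOI, the yield, the totals) are recomputed using the weight values for 500.0 kg of glass in exact precision as written in the question or the answer.
Oxide-by-oxide targets in 500.0 kg melt:
  SiO2: 68.84% × 500.0 = 344.2 kg
  TiO2: 3.200% × 500.0 = 16.00 kg
  ZrO2: 2.393% × 500.0 = 11.96 kg
  Al2O3: 16.90% × 500.0 = 84.50 kg
  SrO: 8.661% × 500.0 = 43.30 kg
Checking each oxide sum applying the batch weights above, at the basis given (summed amounts equal target values up to rounding of the answer):
  SiO2: 17.81·0.3271 + 340.1·0.9950 = 344.2 kg (target 344.2 kg)
  TiO2: 16.16·0.9901 = 16.00 kg (target 16.00 kg)
  ZrO2: 17.81·0.6719 = 11.97 kg (target 11.96 kg)
  Al2O3: 83.82·0.9960 + 340.1·0.003000 = 84.51 kg (target 84.50 kg)
  SrO: 62.17·0.6966 = 43.31 kg (target 43.30 kg)
The glass-mass cross-check: total batch − LOI = 500.0 kg (per-oxide target masses sum to 500.0 kg; with the basis standing at 500.0 kg — a pure rounding effect).
Whole-batch sum: Σ batch = 520.1 kg; loss to ignition Σ batch·LOI = 20.06 kg; as yield: glass ÷ batch → 96.14%.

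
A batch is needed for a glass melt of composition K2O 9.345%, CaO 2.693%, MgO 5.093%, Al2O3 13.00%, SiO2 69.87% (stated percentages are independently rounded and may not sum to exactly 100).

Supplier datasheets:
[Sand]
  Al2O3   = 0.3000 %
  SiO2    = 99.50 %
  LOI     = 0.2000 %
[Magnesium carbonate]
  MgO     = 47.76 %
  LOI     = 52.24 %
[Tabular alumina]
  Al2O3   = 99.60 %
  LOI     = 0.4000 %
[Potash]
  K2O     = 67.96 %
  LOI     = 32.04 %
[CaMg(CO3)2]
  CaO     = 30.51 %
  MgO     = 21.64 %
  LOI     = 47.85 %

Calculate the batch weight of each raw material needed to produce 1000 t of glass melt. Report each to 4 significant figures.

Batch per 1000 t glass melt:
  Sand: 702.2 t
  Magnesium carbonate: 66.64 t
  Tabular alumina: 128.4 t
  Potash: 137.5 t
  CaMg(CO3)2: 88.27 t
Total batch = 1123 t; LOI loss = 123.0 t; yield = 89.05%

The working math runs at exact precision from start to finish; intermediates are shown rounded off to 4 significant figures in the printout; every reported figure sees exactly one rounding — all derived quantities are rebuilt using the weight values for 1000 t of glass at full precision (totals, the yield, the five compositions, LOI, glass mass), as they appear in the problem or answer text.
Target oxide masses per 1000 t glass melt:
  K2O: 9.345% × 1000 = 93.45 t
  CaO: 2.693% × 1000 = 26.93 t
  MgO: 5.093% × 1000 = 50.93 t
  Al2O3: 13.00% × 1000 = 130.0 t
  SiO2: 69.87% × 1000 = 698.7 t
Sums-versus-targets review per the reported batch figures, for the quoted basis mass (sums match the target masses given rounding of the digits):
  K2O: 137.5·0.6796 = 93.44 t (target 93.45 t)
  CaO: 88.27·0.3051 = 26.93 t (target 26.93 t)
  MgO: 66.64·0.4776 + 88.27·0.2164 = 50.93 t (target 50.93 t)
  Al2O3: 702.2·0.003000 + 128.4·0.9960 = 130.0 t (target 130.0 t)
  SiO2: 702.2·0.9950 = 698.7 t (target 698.7 t)
Mass balance on the glass: total charge less LOI = 1000 t (the targets, summed, come to 1000 t; stated basis 1000 t — rounding explains the deltas).
Adding the batch up: Σ batch = 1123 t; Σ batch·LOI gives LOI loss = 123.0 t; yield: glass divided by total = 89.05%.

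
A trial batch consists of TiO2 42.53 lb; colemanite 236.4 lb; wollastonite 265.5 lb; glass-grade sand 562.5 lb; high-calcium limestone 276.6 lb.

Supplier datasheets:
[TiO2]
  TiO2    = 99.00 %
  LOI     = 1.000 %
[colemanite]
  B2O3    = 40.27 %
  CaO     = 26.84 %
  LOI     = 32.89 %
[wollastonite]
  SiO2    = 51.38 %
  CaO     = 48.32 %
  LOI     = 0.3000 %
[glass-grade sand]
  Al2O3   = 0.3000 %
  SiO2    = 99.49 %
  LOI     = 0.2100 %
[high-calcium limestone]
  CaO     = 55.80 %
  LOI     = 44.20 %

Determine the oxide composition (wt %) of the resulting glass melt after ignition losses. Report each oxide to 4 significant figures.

The intermediate values are shown rounded off to 4 significant digits at each printed step; the working math holds full precision from start to finish. Each reported value is rounded exactly once; all derived quantities are carried at full precision (five oxide percentages, totals, LOI, the yield, glass mass) starting from the weights for 1181 lb of glass, as set out in question or answer.
Per-oxide mass from batch:
  TiO2: 42.53·0.9900 = 42.10 lb
  B2O3: 236.4·0.4027 = 95.20 lb
  Al2O3: 562.5·0.003000 = 1.688 lb
  SiO2: 265.5·0.5138 + 562.5·0.9949 = 696.0 lb
  CaO: 236.4·0.2684 + 265.5·0.4832 + 276.6·0.5580 = 346.1 lb
LOI: 42.53·0.01000 + 236.4·0.3289 + 265.5·0.003000 + 562.5·0.002100 + 276.6·0.4420 = 202.4 lb
Glass = total batch minus LOI = 1384 − 202.4 = 1181 lb (consistent with Σ oxide mass)
wt % = oxide mass / glass mass × 100

Glass mass = 1181 lb (batch 1384 − LOI 202.4).
Composition: TiO2 3.565%, B2O3 8.060%, Al2O3 0.1429%, SiO2 58.93%, CaO 29.30%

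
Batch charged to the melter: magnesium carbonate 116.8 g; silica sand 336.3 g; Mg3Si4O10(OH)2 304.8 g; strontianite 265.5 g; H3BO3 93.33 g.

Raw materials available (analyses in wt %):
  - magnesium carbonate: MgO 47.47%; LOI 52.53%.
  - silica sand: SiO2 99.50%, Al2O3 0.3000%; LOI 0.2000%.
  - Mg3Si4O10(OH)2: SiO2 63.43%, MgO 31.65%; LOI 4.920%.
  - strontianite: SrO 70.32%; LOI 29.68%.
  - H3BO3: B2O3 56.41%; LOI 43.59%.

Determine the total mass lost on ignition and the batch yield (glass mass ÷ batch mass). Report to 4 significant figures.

Every computation carries exact precision in all steps — values along the way are printed rounded to four significant digits across the worked steps — exactly one rounding is applied to each reported value — derived quantities (the yield, five oxide percentages, ignition loss, glass mass, totals) are carried using the weight values per 920.2 g of glass in full precision as given in the question or the answer.
Ignition loss by material:
  magnesium carbonate: 116.8 × 0.5253 = 61.36 g
  silica sand: 336.3 × 0.002000 = 0.6726 g
  Mg3Si4O10(OH)2: 304.8 × 0.04920 = 15.00 g
  strontianite: 265.5 × 0.2968 = 78.80 g
  H3BO3: 93.33 × 0.4359 = 40.68 g
Total LOI = 196.5 g
Glass = batch − LOI = 1117 − 196.5 = 920.2 g

LOI loss = 196.5 g; glass = 920.2 g; yield = 82.40%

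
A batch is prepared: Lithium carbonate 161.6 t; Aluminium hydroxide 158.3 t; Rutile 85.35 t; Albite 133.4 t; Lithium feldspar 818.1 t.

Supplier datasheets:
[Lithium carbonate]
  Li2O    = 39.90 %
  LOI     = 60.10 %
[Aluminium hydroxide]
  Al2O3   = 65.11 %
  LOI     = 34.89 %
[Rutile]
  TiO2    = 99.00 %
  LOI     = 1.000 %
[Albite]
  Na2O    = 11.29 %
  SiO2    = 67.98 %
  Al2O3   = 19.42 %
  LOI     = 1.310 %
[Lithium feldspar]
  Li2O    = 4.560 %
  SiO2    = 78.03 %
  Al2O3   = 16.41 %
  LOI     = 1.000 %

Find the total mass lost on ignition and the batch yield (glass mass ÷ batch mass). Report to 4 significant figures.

LOI loss = 163.1 t; glass = 1194 t; yield = 87.98%

Every computation runs at full float precision at all times; in-progress results are displayed (rounded to four significant figures) in the working. Each reported result takes a single rounding — all derived quantities (net glass mass, the totals, ignition loss, yield, the five compositions) are rebuilt starting from the weights on 1194 t of glass at full float precision exactly as shown in the question or the answer.
Per-material ignition loss:
  Lithium carbonate: 161.6 × 0.6010 = 97.12 t
  Aluminium hydroxide: 158.3 × 0.3489 = 55.23 t
  Rutile: 85.35 × 0.01000 = 0.8535 t
  Albite: 133.4 × 0.01310 = 1.748 t
  Lithium feldspar: 818.1 × 0.01000 = 8.181 t
Total LOI = 163.1 t
Glass = batch − LOI = 1357 − 163.1 = 1194 t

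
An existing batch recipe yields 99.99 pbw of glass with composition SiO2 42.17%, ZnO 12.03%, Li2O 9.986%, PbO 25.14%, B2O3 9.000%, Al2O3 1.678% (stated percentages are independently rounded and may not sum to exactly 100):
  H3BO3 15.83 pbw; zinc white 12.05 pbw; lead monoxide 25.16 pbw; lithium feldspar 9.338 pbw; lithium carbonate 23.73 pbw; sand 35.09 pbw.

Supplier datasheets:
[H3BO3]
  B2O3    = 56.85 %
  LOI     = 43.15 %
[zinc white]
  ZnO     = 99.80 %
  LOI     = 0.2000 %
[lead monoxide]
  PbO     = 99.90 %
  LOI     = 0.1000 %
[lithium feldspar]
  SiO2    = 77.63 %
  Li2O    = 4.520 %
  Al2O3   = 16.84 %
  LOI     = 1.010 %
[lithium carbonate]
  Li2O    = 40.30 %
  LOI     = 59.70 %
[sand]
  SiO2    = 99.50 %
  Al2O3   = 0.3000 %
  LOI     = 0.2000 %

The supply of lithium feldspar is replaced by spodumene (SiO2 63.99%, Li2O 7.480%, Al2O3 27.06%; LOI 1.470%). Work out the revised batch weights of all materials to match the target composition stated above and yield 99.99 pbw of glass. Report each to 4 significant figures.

Working values are printed (rounded to 4 significant digits) as written; the whole derivation runs at exact precision in all steps; every reported result takes a single rounding. Derived quantities are recomputed at full precision (the totals, the six compositions, glass mass, yield, LOI) starting from the weights per 99.99 pbw of glass, as they appear in the problem or answer text.
The oxide mass targets at 99.99 pbw glass:
  SiO2: 42.17% × 99.99 = 42.17 pbw
  ZnO: 12.03% × 99.99 = 12.03 pbw
  Li2O: 9.986% × 99.99 = 9.985 pbw
  PbO: 25.14% × 99.99 = 25.14 pbw
  B2O3: 9.000% × 99.99 = 8.999 pbw
  Al2O3: 1.678% × 99.99 = 1.678 pbw
Per-oxide balance check with the batch weights as given, against the basis in use (each sum matches its target mass within answer rounding):
  SiO2: 5.772·0.6399 + 38.67·0.9950 = 42.17 pbw (target 42.17 pbw)
  ZnO: 12.05·0.9980 = 12.03 pbw (target 12.03 pbw)
  Li2O: 5.772·0.07480 + 23.71·0.4030 = 9.987 pbw (target 9.985 pbw)
  PbO: 25.16·0.9990 = 25.13 pbw (target 25.14 pbw)
  B2O3: 15.83·0.5685 = 8.999 pbw (target 8.999 pbw)
  Al2O3: 5.772·0.2706 + 38.67·0.003000 = 1.678 pbw (target 1.678 pbw)
Consistency of the glass mass: whole batch net of LOI = 100.0 pbw (the targets, summed, come to 99.99 pbw; stated basis 99.99 pbw — rounding explains the deltas).
Adding the batch up: Σ batch = 121.2 pbw; LOI loss = Σ batch·LOI = 21.20 pbw; the yield ratio, glass ÷ batch: 82.51%.

Revised batch per 99.99 pbw glass:
  H3BO3: 15.83 pbw
  zinc white: 12.05 pbw
  lead monoxide: 25.16 pbw
  spodumene: 5.772 pbw
  lithium carbonate: 23.71 pbw
  sand: 38.67 pbw
Total batch = 121.2 pbw; LOI loss = 21.20 pbw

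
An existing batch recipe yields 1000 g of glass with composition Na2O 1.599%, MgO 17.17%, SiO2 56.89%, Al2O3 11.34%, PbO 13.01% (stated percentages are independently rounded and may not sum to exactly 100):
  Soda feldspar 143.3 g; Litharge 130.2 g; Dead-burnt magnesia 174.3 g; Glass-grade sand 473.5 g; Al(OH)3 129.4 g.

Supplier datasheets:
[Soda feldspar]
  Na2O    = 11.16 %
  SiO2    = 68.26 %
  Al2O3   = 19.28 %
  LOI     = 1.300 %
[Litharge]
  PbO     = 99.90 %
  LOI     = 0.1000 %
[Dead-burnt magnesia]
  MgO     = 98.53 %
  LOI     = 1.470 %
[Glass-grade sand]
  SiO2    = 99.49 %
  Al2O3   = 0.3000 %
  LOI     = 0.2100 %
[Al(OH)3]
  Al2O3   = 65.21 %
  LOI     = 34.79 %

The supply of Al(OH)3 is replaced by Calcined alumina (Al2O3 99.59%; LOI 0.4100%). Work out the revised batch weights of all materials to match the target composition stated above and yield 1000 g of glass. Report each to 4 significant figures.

The whole derivation keeps full precision at all times; working values are displayed rounded to 4 significant digits. Every reported figure carries a single rounding — the derived quantities are computed using the weight values per 1000 g of glass in full precision (the five compositions, glass mass, LOI, yield, the totals) as they appear in question or answer.
The oxide mass targets at 1000 g glass:
  Na2O: 1.599% × 1000 = 15.99 g
  MgO: 17.17% × 1000 = 171.7 g
  SiO2: 56.89% × 1000 = 568.9 g
  Al2O3: 11.34% × 1000 = 113.4 g
  PbO: 13.01% × 1000 = 130.1 g
Checking each oxide sum applying the batch weights above, versus the basis set out (target by target, the sums agree inside rounding margins):
  Na2O: 143.3·0.1116 = 15.99 g (target 15.99 g)
  MgO: 174.3·0.9853 = 171.7 g (target 171.7 g)
  SiO2: 143.3·0.6826 + 473.5·0.9949 = 568.9 g (target 568.9 g)
  Al2O3: 143.3·0.1928 + 473.5·0.003000 + 84.70·0.9959 = 113.4 g (target 113.4 g)
  PbO: 130.2·0.9990 = 130.1 g (target 130.1 g)
Glass-mass sanity pass: whole batch net of LOI = 1000 g (oxide target masses add up to 1000 g; basis as stated: 1000 g — differing by rounding only).
Adding the batch up: Σ batch = 1006 g; loss to ignition Σ batch·LOI = 5.897 g; as yield: glass ÷ batch → 99.41%.

Revised batch per 1000 g glass:
  Soda feldspar: 143.3 g
  Litharge: 130.2 g
  Dead-burnt magnesia: 174.3 g
  Glass-grade sand: 473.5 g
  Calcined alumina: 84.70 g
Total batch = 1006 g; LOI loss = 5.897 g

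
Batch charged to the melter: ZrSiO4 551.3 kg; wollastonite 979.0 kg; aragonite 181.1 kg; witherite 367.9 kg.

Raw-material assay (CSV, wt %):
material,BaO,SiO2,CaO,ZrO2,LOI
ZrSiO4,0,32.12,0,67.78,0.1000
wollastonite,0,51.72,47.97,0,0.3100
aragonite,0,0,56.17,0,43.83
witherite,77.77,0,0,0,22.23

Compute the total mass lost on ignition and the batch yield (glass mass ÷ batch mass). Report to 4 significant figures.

LOI loss = 164.7 kg; glass = 1915 kg; yield = 92.08%

The intermediate values are displayed with 4-significant-digit rounding between the steps — all internal work keeps full precision at every stage — each reported result is rounded a single time — all derived quantities are rebuilt at exact precision (totals, yield, ignition loss, the four compositions, net glass mass) using the weight values at 1915 kg of glass, as quoted within question or answer.
Loss on ignition, line by line:
  ZrSiO4: 551.3 × 0.001000 = 0.5513 kg
  wollastonite: 979.0 × 0.003100 = 3.035 kg
  aragonite: 181.1 × 0.4383 = 79.38 kg
  witherite: 367.9 × 0.2223 = 81.78 kg
Total LOI = 164.7 kg
Glass = batch − LOI = 2079 − 164.7 = 1915 kg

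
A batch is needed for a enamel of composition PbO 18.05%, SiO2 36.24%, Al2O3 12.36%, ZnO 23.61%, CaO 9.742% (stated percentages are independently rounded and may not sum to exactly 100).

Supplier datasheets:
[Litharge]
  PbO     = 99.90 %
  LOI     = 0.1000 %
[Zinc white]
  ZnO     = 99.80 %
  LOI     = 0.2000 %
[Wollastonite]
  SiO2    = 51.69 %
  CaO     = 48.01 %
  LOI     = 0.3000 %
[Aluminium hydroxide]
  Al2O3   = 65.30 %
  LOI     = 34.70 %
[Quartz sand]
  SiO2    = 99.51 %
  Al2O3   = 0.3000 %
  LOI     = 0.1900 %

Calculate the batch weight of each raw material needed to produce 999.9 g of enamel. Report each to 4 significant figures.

Batch per 999.9 g enamel:
  Litharge: 180.7 g
  Zinc white: 236.5 g
  Wollastonite: 202.9 g
  Aluminium hydroxide: 188.1 g
  Quartz sand: 258.8 g
Total batch = 1067 g; LOI loss = 67.02 g; yield = 93.72%

Each numeric step holds full precision at each step — working values are printed, with 4-significant-digit rounding, across the worked steps; exactly one rounding is applied to every reported number. Derived quantities, which include glass mass, the five compositions, the yield, LOI, totals, are rebuilt at full precision, as quoted within question or answer, starting from the weights at 999.9 g of glass.
Oxide-by-oxide targets in 999.9 g enamel:
  PbO: 18.05% × 999.9 = 180.5 g
  SiO2: 36.24% × 999.9 = 362.4 g
  Al2O3: 12.36% × 999.9 = 123.6 g
  ZnO: 23.61% × 999.9 = 236.1 g
  CaO: 9.742% × 999.9 = 97.41 g
Oxide-by-oxide audit applying the batch weights above, relative to the basis at hand (summed amounts equal target values up to rounding of the answer):
  PbO: 180.7·0.9990 = 180.5 g (target 180.5 g)
  SiO2: 202.9·0.5169 + 258.8·0.9951 = 362.4 g (target 362.4 g)
  Al2O3: 188.1·0.6530 + 258.8·0.003000 = 123.6 g (target 123.6 g)
  ZnO: 236.5·0.9980 = 236.0 g (target 236.1 g)
  CaO: 202.9·0.4801 = 97.41 g (target 97.41 g)
Glass-mass bookkeeping: Σ batch − LOI loss = 1000 g (the targets, summed, come to 999.9 g; against the stated basis, 999.9 g — rounding explains the deltas).
Adding the batch up: Σ batch = 1067 g; the LOI term Σ batch·LOI equals 67.02 g; glass ÷ batch gives a yield of 93.72%.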